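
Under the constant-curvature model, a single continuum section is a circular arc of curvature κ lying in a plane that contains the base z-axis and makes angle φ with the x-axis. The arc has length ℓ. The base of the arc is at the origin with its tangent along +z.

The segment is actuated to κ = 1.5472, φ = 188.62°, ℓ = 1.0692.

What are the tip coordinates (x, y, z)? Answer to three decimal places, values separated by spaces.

θ = κ·ℓ = 1.5472 × 1.0692 = 1.65427 rad
ρ = (1 − cos θ)/κ = (1 − -0.08337)/1.5472 = 0.70022
z = sin θ / κ = 0.99652/1.5472 = 0.64408
x = ρ cos φ = 0.70022 × cos(188.62°) = -0.69231
y = ρ sin φ = 0.70022 × sin(188.62°) = -0.10495

-0.692 -0.105 0.644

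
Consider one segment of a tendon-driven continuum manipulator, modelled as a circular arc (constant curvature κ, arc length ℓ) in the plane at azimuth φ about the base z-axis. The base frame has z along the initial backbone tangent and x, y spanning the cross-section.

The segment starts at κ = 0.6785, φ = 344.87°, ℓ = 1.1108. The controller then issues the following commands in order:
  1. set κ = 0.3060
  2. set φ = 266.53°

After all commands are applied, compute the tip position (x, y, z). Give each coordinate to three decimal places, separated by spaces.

-0.011 -0.187 1.090

initial: κ=0.6785, φ=344.87°, ℓ=1.1108
cmd 1: set κ=0.3060 → (κ,φ,ℓ)=(0.3060,344.87°,1.1108) → tip=(0.1805,-0.0488,1.0895)
cmd 2: set φ=266.53° → (κ,φ,ℓ)=(0.3060,266.53°,1.1108) → tip=(-0.0113,-0.1866,1.0895)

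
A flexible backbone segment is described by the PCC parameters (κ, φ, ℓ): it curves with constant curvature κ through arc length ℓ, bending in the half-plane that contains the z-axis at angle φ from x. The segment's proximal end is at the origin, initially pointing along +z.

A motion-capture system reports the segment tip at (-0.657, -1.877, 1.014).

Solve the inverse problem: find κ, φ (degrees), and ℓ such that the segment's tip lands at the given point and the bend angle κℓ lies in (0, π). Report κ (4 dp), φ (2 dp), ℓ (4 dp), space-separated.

ρ = √(x²+y²) = √(-0.657² + -1.877²) = 1.98866
φ = atan2(y, x) mod 360° = atan2(-1.877, -0.657) = 250.7086°
|p|² = ρ² + z² = 1.98866² + 1.014² = 4.98297
κ = 2ρ / |p|² = 2×1.98866 / 4.98297 = 0.79818
θ = 2·atan2(ρ, z) = 2·atan2(1.98866, 1.014) = 2.19854 rad
ℓ = θ/κ = 2.19854/0.79818 = 2.75443

0.7982 250.71 2.7544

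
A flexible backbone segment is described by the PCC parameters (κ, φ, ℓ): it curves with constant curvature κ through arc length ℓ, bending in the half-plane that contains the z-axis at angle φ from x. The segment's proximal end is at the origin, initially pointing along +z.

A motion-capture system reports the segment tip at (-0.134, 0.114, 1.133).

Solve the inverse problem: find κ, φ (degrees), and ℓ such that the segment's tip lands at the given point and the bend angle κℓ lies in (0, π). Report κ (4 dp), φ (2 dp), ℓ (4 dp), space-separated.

ρ = √(x²+y²) = √(-0.134² + 0.114²) = 0.17593
φ = atan2(y, x) mod 360° = atan2(0.114, -0.134) = 139.6106°
|p|² = ρ² + z² = 0.17593² + 1.133² = 1.31464
κ = 2ρ / |p|² = 2×0.17593 / 1.31464 = 0.26765
θ = 2·atan2(ρ, z) = 2·atan2(0.17593, 1.133) = 0.30810 rad
ℓ = θ/κ = 0.30810/0.26765 = 1.15113

0.2676 139.61 1.1511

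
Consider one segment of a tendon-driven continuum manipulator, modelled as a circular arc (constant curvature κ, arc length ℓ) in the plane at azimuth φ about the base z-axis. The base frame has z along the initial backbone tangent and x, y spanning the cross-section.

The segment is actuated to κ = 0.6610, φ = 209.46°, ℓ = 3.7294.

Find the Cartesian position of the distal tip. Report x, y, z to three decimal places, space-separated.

-2.344 -1.324 0.947

θ = κ·ℓ = 0.6610 × 3.7294 = 2.46513 rad
ρ = (1 − cos θ)/κ = (1 − -0.77979)/0.6610 = 2.69258
z = sin θ / κ = 0.62604/0.6610 = 0.94710
x = ρ cos φ = 2.69258 × cos(209.46°) = -2.34443
y = ρ sin φ = 2.69258 × sin(209.46°) = -1.32425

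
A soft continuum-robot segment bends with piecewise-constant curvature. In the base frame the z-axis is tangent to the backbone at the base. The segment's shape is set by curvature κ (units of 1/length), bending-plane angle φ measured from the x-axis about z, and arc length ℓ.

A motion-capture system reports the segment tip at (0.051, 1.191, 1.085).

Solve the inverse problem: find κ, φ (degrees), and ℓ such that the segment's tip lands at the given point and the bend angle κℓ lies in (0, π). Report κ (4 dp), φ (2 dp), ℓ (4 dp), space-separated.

ρ = √(x²+y²) = √(0.051² + 1.191²) = 1.19209
φ = atan2(y, x) mod 360° = atan2(1.191, 0.051) = 87.5480°
|p|² = ρ² + z² = 1.19209² + 1.085² = 2.59831
κ = 2ρ / |p|² = 2×1.19209 / 2.59831 = 0.91759
θ = 2·atan2(ρ, z) = 2·atan2(1.19209, 1.085) = 1.66479 rad
ℓ = θ/κ = 1.66479/0.91759 = 1.81430

0.9176 87.55 1.8143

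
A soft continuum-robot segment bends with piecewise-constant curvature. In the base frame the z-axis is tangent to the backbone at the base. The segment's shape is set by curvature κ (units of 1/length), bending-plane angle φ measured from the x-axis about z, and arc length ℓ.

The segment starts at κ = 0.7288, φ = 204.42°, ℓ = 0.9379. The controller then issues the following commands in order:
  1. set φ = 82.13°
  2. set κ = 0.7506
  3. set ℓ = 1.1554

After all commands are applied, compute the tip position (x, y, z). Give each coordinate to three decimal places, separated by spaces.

initial: κ=0.7288, φ=204.42°, ℓ=0.9379
cmd 1: set φ=82.13° → (κ,φ,ℓ)=(0.7288,82.13°,0.9379) → tip=(0.0422,0.3054,0.8666)
cmd 2: set κ=0.7506 → (κ,φ,ℓ)=(0.7506,82.13°,0.9379) → tip=(0.0434,0.3137,0.8623)
cmd 3: set ℓ=1.1554 → (κ,φ,ℓ)=(0.7506,82.13°,1.1554) → tip=(0.0644,0.4660,1.0159)

0.064 0.466 1.016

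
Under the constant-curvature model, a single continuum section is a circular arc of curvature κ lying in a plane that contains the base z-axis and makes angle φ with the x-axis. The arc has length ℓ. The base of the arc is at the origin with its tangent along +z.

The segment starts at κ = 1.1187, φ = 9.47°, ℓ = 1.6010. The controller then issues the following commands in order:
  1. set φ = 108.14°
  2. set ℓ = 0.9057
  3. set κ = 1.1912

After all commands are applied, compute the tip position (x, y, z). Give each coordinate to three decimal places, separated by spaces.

-0.138 0.421 0.740

initial: κ=1.1187, φ=9.47°, ℓ=1.6010
cmd 1: set φ=108.14° → (κ,φ,ℓ)=(1.1187,108.14°,1.6010) → tip=(-0.3391,1.0350,0.8723)
cmd 2: set ℓ=0.9057 → (κ,φ,ℓ)=(1.1187,108.14°,0.9057) → tip=(-0.1310,0.4000,0.7585)
cmd 3: set κ=1.1912 → (κ,φ,ℓ)=(1.1912,108.14°,0.9057) → tip=(-0.1379,0.4210,0.7399)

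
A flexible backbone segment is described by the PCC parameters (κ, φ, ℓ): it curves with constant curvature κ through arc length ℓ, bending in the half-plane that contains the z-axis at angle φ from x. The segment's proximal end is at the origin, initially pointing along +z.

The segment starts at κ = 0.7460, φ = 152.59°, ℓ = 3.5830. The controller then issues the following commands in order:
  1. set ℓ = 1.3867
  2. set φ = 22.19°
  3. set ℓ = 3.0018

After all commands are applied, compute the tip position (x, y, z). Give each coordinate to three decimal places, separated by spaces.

2.011 0.820 1.052

initial: κ=0.7460, φ=152.59°, ℓ=3.5830
cmd 1: set ℓ=1.3867 → (κ,φ,ℓ)=(0.7460,152.59°,1.3867) → tip=(-0.5819,0.3018,1.1523)
cmd 2: set φ=22.19° → (κ,φ,ℓ)=(0.7460,22.19°,1.3867) → tip=(0.6070,0.2476,1.1523)
cmd 3: set ℓ=3.0018 → (κ,φ,ℓ)=(0.7460,22.19°,3.0018) → tip=(2.0106,0.8201,1.0519)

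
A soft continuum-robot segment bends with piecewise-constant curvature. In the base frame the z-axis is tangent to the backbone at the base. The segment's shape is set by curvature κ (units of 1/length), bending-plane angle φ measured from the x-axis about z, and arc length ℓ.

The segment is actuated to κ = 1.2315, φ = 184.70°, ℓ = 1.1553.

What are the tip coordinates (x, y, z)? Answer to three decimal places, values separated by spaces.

-0.690 -0.057 0.803

θ = κ·ℓ = 1.2315 × 1.1553 = 1.42275 rad
ρ = (1 − cos θ)/κ = (1 − 0.14750)/1.2315 = 0.69224
z = sin θ / κ = 0.98906/1.2315 = 0.80314
x = ρ cos φ = 0.69224 × cos(184.70°) = -0.68991
y = ρ sin φ = 0.69224 × sin(184.70°) = -0.05672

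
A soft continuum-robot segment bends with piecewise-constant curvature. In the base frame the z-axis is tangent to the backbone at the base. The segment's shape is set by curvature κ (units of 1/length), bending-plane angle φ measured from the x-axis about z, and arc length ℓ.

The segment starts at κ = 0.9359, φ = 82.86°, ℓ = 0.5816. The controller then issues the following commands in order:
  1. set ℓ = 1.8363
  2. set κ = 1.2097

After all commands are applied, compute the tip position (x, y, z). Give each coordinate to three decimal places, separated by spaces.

0.165 1.317 0.658

initial: κ=0.9359, φ=82.86°, ℓ=0.5816
cmd 1: set ℓ=1.8363 → (κ,φ,ℓ)=(0.9359,82.86°,1.8363) → tip=(0.1524,1.2163,1.0568)
cmd 2: set κ=1.2097 → (κ,φ,ℓ)=(1.2097,82.86°,1.8363) → tip=(0.1650,1.3170,0.6578)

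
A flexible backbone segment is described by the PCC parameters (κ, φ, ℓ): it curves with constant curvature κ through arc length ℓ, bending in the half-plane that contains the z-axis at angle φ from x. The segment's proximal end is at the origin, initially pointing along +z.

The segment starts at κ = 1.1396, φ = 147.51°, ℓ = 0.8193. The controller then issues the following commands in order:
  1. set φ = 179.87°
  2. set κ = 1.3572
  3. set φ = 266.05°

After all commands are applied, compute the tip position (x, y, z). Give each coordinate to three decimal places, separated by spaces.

-0.028 -0.409 0.661

initial: κ=1.1396, φ=147.51°, ℓ=0.8193
cmd 1: set φ=179.87° → (κ,φ,ℓ)=(1.1396,179.87°,0.8193) → tip=(-0.3555,0.0008,0.7053)
cmd 2: set κ=1.3572 → (κ,φ,ℓ)=(1.3572,179.87°,0.8193) → tip=(-0.4105,0.0009,0.6606)
cmd 3: set φ=266.05° → (κ,φ,ℓ)=(1.3572,266.05°,0.8193) → tip=(-0.0283,-0.4095,0.6606)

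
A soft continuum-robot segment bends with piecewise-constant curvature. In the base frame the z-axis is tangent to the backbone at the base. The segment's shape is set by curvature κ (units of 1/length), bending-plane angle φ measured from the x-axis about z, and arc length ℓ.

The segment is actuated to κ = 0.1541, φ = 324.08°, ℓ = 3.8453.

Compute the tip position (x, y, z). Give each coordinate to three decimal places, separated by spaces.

0.896 -0.649 3.624

θ = κ·ℓ = 0.1541 × 3.8453 = 0.59256 rad
ρ = (1 − cos θ)/κ = (1 − 0.82951)/0.1541 = 1.10634
z = sin θ / κ = 0.55849/0.1541 = 3.62419
x = ρ cos φ = 1.10634 × cos(324.08°) = 0.89595
y = ρ sin φ = 1.10634 × sin(324.08°) = -0.64904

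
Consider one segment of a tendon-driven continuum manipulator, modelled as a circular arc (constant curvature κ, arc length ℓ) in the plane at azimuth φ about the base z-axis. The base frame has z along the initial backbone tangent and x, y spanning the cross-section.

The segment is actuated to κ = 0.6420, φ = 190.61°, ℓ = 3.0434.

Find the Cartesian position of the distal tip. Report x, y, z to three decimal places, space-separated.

θ = κ·ℓ = 0.6420 × 3.0434 = 1.95386 rad
ρ = (1 − cos θ)/κ = (1 − -0.37377)/0.6420 = 2.13982
z = sin θ / κ = 0.92752/0.6420 = 1.44474
x = ρ cos φ = 2.13982 × cos(190.61°) = -2.10324
y = ρ sin φ = 2.13982 × sin(190.61°) = -0.39399

-2.103 -0.394 1.445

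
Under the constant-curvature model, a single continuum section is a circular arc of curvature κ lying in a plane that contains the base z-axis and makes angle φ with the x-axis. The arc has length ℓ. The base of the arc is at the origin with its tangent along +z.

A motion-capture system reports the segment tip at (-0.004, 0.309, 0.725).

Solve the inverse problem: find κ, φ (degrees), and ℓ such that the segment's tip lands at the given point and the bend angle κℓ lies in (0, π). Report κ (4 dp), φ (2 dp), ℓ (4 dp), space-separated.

ρ = √(x²+y²) = √(-0.004² + 0.309²) = 0.30903
φ = atan2(y, x) mod 360° = atan2(0.309, -0.004) = 90.7417°
|p|² = ρ² + z² = 0.30903² + 0.725² = 0.62112
κ = 2ρ / |p|² = 2×0.30903 / 0.62112 = 0.99506
θ = 2·atan2(ρ, z) = 2·atan2(0.30903, 0.725) = 0.80585 rad
ℓ = θ/κ = 0.80585/0.99506 = 0.80985

0.9951 90.74 0.8098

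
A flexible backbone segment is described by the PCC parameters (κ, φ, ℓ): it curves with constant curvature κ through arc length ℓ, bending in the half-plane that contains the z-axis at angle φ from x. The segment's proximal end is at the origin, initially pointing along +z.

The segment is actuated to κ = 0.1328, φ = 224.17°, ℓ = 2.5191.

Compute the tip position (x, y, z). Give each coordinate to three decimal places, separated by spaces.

-0.299 -0.291 2.472

θ = κ·ℓ = 0.1328 × 2.5191 = 0.33454 rad
ρ = (1 − cos θ)/κ = (1 − 0.94456)/0.1328 = 0.41745
z = sin θ / κ = 0.32833/0.1328 = 2.47237
x = ρ cos φ = 0.41745 × cos(224.17°) = -0.29943
y = ρ sin φ = 0.41745 × sin(224.17°) = -0.29088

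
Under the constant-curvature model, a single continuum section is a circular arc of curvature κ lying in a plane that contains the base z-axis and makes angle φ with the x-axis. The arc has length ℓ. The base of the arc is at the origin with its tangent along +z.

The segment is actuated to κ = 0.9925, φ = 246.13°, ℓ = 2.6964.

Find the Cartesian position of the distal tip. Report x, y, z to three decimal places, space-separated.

θ = κ·ℓ = 0.9925 × 2.6964 = 2.67618 rad
ρ = (1 − cos θ)/κ = (1 − -0.89364)/0.9925 = 1.90794
z = sin θ / κ = 0.44879/0.9925 = 0.45219
x = ρ cos φ = 1.90794 × cos(246.13°) = -0.77207
y = ρ sin φ = 1.90794 × sin(246.13°) = -1.74475

-0.772 -1.745 0.452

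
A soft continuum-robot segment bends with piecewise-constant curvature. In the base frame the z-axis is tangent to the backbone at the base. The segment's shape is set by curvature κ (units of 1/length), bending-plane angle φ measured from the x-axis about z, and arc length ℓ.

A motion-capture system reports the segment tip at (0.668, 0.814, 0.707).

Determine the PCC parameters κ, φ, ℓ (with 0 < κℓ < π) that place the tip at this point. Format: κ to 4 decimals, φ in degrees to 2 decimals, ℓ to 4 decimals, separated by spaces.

1.3092 50.63 1.4964

ρ = √(x²+y²) = √(0.668² + 0.814²) = 1.05301
φ = atan2(y, x) mod 360° = atan2(0.814, 0.668) = 50.6264°
|p|² = ρ² + z² = 1.05301² + 0.707² = 1.60867
κ = 2ρ / |p|² = 2×1.05301 / 1.60867 = 1.30916
θ = 2·atan2(ρ, z) = 2·atan2(1.05301, 0.707) = 1.95903 rad
ℓ = θ/κ = 1.95903/1.30916 = 1.49640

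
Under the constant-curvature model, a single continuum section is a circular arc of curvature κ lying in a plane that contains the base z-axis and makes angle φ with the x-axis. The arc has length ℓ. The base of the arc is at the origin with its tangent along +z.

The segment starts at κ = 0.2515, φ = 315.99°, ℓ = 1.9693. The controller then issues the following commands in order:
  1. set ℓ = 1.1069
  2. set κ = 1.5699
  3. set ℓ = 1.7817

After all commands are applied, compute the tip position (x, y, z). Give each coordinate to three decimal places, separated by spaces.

0.889 -0.859 0.215

initial: κ=0.2515, φ=315.99°, ℓ=1.9693
cmd 1: set ℓ=1.1069 → (κ,φ,ℓ)=(0.2515,315.99°,1.1069) → tip=(0.1101,-0.1064,1.0927)
cmd 2: set κ=1.5699 → (κ,φ,ℓ)=(1.5699,315.99°,1.1069) → tip=(0.5342,-0.5161,0.6281)
cmd 3: set ℓ=1.7817 → (κ,φ,ℓ)=(1.5699,315.99°,1.7817) → tip=(0.8893,-0.8591,0.2151)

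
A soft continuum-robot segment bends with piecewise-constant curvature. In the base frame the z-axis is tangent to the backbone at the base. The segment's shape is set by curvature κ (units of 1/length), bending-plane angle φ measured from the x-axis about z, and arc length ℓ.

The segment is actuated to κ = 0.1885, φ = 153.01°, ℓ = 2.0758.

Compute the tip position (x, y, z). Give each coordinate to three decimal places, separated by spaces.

θ = κ·ℓ = 0.1885 × 2.0758 = 0.39129 rad
ρ = (1 − cos θ)/κ = (1 − 0.92442)/0.1885 = 0.40096
z = sin θ / κ = 0.38138/0.1885 = 2.02323
x = ρ cos φ = 0.40096 × cos(153.01°) = -0.35729
y = ρ sin φ = 0.40096 × sin(153.01°) = 0.18197

-0.357 0.182 2.023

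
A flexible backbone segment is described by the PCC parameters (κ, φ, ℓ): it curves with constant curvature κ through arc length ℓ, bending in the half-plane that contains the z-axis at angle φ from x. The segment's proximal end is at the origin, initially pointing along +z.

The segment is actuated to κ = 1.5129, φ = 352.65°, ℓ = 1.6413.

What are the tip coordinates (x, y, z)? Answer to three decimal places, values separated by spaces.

1.174 -0.151 0.404

θ = κ·ℓ = 1.5129 × 1.6413 = 2.48312 rad
ρ = (1 − cos θ)/κ = (1 − -0.79093)/1.5129 = 1.18377
z = sin θ / κ = 0.61191/1.5129 = 0.40446
x = ρ cos φ = 1.18377 × cos(352.65°) = 1.17405
y = ρ sin φ = 1.18377 × sin(352.65°) = -0.15144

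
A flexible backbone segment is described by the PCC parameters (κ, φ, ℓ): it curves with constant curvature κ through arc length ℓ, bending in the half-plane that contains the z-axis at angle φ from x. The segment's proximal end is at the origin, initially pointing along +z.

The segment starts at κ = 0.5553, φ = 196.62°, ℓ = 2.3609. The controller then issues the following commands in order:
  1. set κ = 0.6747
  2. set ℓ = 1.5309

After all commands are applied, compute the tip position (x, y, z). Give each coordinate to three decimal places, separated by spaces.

initial: κ=0.5553, φ=196.62°, ℓ=2.3609
cmd 1: set κ=0.6747 → (κ,φ,ℓ)=(0.6747,196.62°,2.3609) → tip=(-1.4516,-0.4333,1.4818)
cmd 2: set ℓ=1.5309 → (κ,φ,ℓ)=(0.6747,196.62°,1.5309) → tip=(-0.6926,-0.2067,1.2728)

-0.693 -0.207 1.273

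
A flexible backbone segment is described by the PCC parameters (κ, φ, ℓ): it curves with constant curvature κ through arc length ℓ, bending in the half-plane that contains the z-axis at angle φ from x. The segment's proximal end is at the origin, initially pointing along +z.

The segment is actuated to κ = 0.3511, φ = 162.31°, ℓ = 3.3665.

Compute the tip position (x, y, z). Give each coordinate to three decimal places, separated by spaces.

θ = κ·ℓ = 0.3511 × 3.3665 = 1.18198 rad
ρ = (1 − cos θ)/κ = (1 − 0.37910)/0.3511 = 1.76846
z = sin θ / κ = 0.92536/0.3511 = 2.63560
x = ρ cos φ = 1.76846 × cos(162.31°) = -1.68483
y = ρ sin φ = 1.76846 × sin(162.31°) = 0.53738

-1.685 0.537 2.636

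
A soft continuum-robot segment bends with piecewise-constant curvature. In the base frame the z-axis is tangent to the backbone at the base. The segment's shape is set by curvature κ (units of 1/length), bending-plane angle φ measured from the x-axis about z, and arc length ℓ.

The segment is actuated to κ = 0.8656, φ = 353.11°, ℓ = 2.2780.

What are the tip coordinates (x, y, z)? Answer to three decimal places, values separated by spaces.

θ = κ·ℓ = 0.8656 × 2.2780 = 1.97184 rad
ρ = (1 − cos θ)/κ = (1 − -0.39038)/0.8656 = 1.60626
z = sin θ / κ = 0.92066/0.8656 = 1.06360
x = ρ cos φ = 1.60626 × cos(353.11°) = 1.59466
y = ρ sin φ = 1.60626 × sin(353.11°) = -0.19269

1.595 -0.193 1.064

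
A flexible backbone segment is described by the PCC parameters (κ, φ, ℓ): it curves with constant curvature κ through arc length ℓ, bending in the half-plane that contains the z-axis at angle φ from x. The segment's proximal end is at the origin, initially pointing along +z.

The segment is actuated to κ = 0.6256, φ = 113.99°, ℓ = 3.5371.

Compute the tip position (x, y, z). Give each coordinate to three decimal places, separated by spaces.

θ = κ·ℓ = 0.6256 × 3.5371 = 2.21281 rad
ρ = (1 − cos θ)/κ = (1 − -0.59881)/0.6256 = 2.55564
z = sin θ / κ = 0.80089/0.6256 = 1.28020
x = ρ cos φ = 2.55564 × cos(113.99°) = -1.03907
y = ρ sin φ = 2.55564 × sin(113.99°) = 2.33488

-1.039 2.335 1.280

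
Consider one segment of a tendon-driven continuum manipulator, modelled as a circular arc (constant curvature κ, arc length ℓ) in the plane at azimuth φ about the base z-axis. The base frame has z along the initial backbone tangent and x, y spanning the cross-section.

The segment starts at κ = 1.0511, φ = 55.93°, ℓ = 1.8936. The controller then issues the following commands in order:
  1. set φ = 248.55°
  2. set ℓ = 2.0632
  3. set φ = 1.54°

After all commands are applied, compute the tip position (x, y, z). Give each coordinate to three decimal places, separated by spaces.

1.486 0.040 0.786

initial: κ=1.0511, φ=55.93°, ℓ=1.8936
cmd 1: set φ=248.55° → (κ,φ,ℓ)=(1.0511,248.55°,1.8936) → tip=(-0.4896,-1.2462,0.8689)
cmd 2: set ℓ=2.0632 → (κ,φ,ℓ)=(1.0511,248.55°,2.0632) → tip=(-0.5437,-1.3839,0.7864)
cmd 3: set φ=1.54° → (κ,φ,ℓ)=(1.0511,1.54°,2.0632) → tip=(1.4863,0.0400,0.7864)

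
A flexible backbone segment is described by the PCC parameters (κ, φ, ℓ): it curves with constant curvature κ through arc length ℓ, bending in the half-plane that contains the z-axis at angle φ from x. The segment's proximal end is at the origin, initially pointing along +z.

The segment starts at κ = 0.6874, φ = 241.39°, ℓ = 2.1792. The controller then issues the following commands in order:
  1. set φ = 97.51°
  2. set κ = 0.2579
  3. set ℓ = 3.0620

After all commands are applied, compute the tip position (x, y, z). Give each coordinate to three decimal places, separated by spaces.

initial: κ=0.6874, φ=241.39°, ℓ=2.1792
cmd 1: set φ=97.51° → (κ,φ,ℓ)=(0.6874,97.51°,2.1792) → tip=(-0.1763,1.3374,1.4509)
cmd 2: set κ=0.2579 → (κ,φ,ℓ)=(0.2579,97.51°,2.1792) → tip=(-0.0780,0.5913,2.0663)
cmd 3: set ℓ=3.0620 → (κ,φ,ℓ)=(0.2579,97.51°,3.0620) → tip=(-0.1500,1.1376,2.7535)

-0.150 1.138 2.754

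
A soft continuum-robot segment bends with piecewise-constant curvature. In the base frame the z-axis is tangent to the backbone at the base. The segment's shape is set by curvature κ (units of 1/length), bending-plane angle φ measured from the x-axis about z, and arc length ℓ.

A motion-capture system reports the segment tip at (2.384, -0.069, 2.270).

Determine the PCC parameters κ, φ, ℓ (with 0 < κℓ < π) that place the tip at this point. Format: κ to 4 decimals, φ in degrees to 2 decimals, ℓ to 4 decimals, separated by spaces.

ρ = √(x²+y²) = √(2.384² + -0.069²) = 2.38500
φ = atan2(y, x) mod 360° = atan2(-0.069, 2.384) = 358.3422°
|p|² = ρ² + z² = 2.38500² + 2.270² = 10.84112
κ = 2ρ / |p|² = 2×2.38500 / 10.84112 = 0.43999
θ = 2·atan2(ρ, z) = 2·atan2(2.38500, 2.270) = 1.62019 rad
ℓ = θ/κ = 1.62019/0.43999 = 3.68233

0.4400 358.34 3.6823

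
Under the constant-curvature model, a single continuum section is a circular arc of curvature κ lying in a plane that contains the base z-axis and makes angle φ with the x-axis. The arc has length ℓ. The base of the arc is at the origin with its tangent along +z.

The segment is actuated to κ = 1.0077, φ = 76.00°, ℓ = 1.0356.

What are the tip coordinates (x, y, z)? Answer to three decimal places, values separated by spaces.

0.119 0.478 0.858

θ = κ·ℓ = 1.0077 × 1.0356 = 1.04357 rad
ρ = (1 − cos θ)/κ = (1 − 0.50313)/1.0077 = 0.49307
z = sin θ / κ = 0.86421/1.0077 = 0.85760
x = ρ cos φ = 0.49307 × cos(76.00°) = 0.11928
y = ρ sin φ = 0.49307 × sin(76.00°) = 0.47842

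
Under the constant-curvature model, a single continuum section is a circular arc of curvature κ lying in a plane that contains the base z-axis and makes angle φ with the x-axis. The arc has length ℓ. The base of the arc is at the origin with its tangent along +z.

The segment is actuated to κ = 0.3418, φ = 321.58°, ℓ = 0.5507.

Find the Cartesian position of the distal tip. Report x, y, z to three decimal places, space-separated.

0.040 -0.032 0.547

θ = κ·ℓ = 0.3418 × 0.5507 = 0.18823 rad
ρ = (1 − cos θ)/κ = (1 − 0.98234)/0.3418 = 0.05168
z = sin θ / κ = 0.18712/0.3418 = 0.54745
x = ρ cos φ = 0.05168 × cos(321.58°) = 0.04049
y = ρ sin φ = 0.05168 × sin(321.58°) = -0.03211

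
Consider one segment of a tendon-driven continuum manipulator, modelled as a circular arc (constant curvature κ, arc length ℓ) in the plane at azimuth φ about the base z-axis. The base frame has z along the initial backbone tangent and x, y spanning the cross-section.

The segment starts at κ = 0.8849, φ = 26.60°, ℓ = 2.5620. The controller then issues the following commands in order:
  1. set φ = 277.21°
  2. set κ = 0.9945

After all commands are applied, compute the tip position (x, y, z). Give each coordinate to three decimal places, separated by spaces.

0.231 -1.824 0.563

initial: κ=0.8849, φ=26.60°, ℓ=2.5620
cmd 1: set φ=277.21° → (κ,φ,ℓ)=(0.8849,277.21°,2.5620) → tip=(0.2328,-1.8402,0.8670)
cmd 2: set κ=0.9945 → (κ,φ,ℓ)=(0.9945,277.21°,2.5620) → tip=(0.2308,-1.8245,0.5625)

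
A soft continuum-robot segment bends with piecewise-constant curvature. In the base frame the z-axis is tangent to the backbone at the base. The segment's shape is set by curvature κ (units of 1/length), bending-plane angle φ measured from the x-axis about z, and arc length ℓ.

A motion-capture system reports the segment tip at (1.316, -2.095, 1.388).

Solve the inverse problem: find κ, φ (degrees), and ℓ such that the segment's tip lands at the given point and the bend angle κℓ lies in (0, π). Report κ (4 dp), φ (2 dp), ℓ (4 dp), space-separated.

0.6149 302.14 3.4464

ρ = √(x²+y²) = √(1.316² + -2.095²) = 2.47404
φ = atan2(y, x) mod 360° = atan2(-2.095, 1.316) = 302.1355°
|p|² = ρ² + z² = 2.47404² + 1.388² = 8.04743
κ = 2ρ / |p|² = 2×2.47404 / 8.04743 = 0.61487
θ = 2·atan2(ρ, z) = 2·atan2(2.47404, 1.388) = 2.11906 rad
ℓ = θ/κ = 2.11906/0.61487 = 3.44637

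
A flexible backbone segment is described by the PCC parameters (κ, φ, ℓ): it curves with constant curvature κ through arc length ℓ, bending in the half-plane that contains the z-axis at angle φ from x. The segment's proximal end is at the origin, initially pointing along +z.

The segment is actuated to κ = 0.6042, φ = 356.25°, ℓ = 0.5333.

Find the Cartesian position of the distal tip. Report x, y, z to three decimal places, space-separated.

θ = κ·ℓ = 0.6042 × 0.5333 = 0.32222 rad
ρ = (1 − cos θ)/κ = (1 − 0.94853)/0.6042 = 0.08518
z = sin θ / κ = 0.31667/0.6042 = 0.52412
x = ρ cos φ = 0.08518 × cos(356.25°) = 0.08500
y = ρ sin φ = 0.08518 × sin(356.25°) = -0.00557

0.085 -0.006 0.524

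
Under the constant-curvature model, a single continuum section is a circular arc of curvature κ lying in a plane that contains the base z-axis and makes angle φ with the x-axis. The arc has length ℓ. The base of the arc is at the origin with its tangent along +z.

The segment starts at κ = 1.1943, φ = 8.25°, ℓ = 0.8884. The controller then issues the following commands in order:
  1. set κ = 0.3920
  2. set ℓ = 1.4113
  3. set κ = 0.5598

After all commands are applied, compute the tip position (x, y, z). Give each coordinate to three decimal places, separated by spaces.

0.524 0.076 1.269

initial: κ=1.1943, φ=8.25°, ℓ=0.8884
cmd 1: set κ=0.3920 → (κ,φ,ℓ)=(0.3920,8.25°,0.8884) → tip=(0.1516,0.0220,0.8706)
cmd 2: set ℓ=1.4113 → (κ,φ,ℓ)=(0.3920,8.25°,1.4113) → tip=(0.3766,0.0546,1.3404)
cmd 3: set κ=0.5598 → (κ,φ,ℓ)=(0.5598,8.25°,1.4113) → tip=(0.5236,0.0759,1.2690)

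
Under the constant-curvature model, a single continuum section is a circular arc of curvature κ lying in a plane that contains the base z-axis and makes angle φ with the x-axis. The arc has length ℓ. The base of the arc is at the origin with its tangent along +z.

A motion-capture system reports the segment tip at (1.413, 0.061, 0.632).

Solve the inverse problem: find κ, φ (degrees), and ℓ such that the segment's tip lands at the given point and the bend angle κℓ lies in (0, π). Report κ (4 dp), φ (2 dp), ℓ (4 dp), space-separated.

ρ = √(x²+y²) = √(1.413² + 0.061²) = 1.41432
φ = atan2(y, x) mod 360° = atan2(0.061, 1.413) = 2.4720°
|p|² = ρ² + z² = 1.41432² + 0.632² = 2.39971
κ = 2ρ / |p|² = 2×1.41432 / 2.39971 = 1.17874
θ = 2·atan2(ρ, z) = 2·atan2(1.41432, 0.632) = 2.30111 rad
ℓ = θ/κ = 2.30111/1.17874 = 1.95219

1.1787 2.47 1.9522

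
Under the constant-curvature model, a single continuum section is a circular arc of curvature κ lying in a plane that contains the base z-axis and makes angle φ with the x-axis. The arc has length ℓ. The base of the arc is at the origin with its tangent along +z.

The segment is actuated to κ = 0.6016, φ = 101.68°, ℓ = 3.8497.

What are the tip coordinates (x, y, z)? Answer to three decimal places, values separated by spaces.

θ = κ·ℓ = 0.6016 × 3.8497 = 2.31598 rad
ρ = (1 − cos θ)/κ = (1 − -0.67811)/0.6016 = 2.78941
z = sin θ / κ = 0.73496/0.6016 = 1.22168
x = ρ cos φ = 2.78941 × cos(101.68°) = -0.56470
y = ρ sin φ = 2.78941 × sin(101.68°) = 2.73165

-0.565 2.732 1.222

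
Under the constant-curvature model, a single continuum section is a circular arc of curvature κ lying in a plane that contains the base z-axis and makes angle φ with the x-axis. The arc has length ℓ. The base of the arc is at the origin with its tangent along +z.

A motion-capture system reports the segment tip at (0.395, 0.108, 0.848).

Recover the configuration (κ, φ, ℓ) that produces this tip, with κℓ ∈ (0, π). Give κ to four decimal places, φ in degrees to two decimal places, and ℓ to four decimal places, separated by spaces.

0.9235 15.29 0.9742

ρ = √(x²+y²) = √(0.395² + 0.108²) = 0.40950
φ = atan2(y, x) mod 360° = atan2(0.108, 0.395) = 15.2919°
|p|² = ρ² + z² = 0.40950² + 0.848² = 0.88679
κ = 2ρ / |p|² = 2×0.40950 / 0.88679 = 0.92355
θ = 2·atan2(ρ, z) = 2·atan2(0.40950, 0.848) = 0.89975 rad
ℓ = θ/κ = 0.89975/0.92355 = 0.97423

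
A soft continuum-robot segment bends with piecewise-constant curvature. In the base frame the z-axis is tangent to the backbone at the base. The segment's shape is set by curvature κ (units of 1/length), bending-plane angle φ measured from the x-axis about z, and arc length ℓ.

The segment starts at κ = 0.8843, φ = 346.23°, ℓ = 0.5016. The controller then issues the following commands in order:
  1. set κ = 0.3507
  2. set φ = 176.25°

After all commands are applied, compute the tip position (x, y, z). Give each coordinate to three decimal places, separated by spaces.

-0.044 0.003 0.499

initial: κ=0.8843, φ=346.23°, ℓ=0.5016
cmd 1: set κ=0.3507 → (κ,φ,ℓ)=(0.3507,346.23°,0.5016) → tip=(0.0427,-0.0105,0.4990)
cmd 2: set φ=176.25° → (κ,φ,ℓ)=(0.3507,176.25°,0.5016) → tip=(-0.0439,0.0029,0.4990)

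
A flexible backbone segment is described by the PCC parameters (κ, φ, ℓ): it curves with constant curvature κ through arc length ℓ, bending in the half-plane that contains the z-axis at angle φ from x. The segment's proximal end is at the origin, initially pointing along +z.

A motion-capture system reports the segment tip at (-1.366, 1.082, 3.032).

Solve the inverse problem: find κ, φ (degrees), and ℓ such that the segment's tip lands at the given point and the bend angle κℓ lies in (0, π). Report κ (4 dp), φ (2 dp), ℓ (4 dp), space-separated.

ρ = √(x²+y²) = √(-1.366² + 1.082²) = 1.74261
φ = atan2(y, x) mod 360° = atan2(1.082, -1.366) = 141.6175°
|p|² = ρ² + z² = 1.74261² + 3.032² = 12.22970
κ = 2ρ / |p|² = 2×1.74261 / 12.22970 = 0.28498
θ = 2·atan2(ρ, z) = 2·atan2(1.74261, 3.032) = 1.04328 rad
ℓ = θ/κ = 1.04328/0.28498 = 3.66088

0.2850 141.62 3.6609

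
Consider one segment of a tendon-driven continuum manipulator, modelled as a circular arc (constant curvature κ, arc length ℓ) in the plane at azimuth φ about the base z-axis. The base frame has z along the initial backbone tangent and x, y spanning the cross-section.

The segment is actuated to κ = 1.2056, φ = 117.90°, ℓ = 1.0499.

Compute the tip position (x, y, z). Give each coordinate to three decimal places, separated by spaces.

-0.272 0.513 0.791

θ = κ·ℓ = 1.2056 × 1.0499 = 1.26576 rad
ρ = (1 − cos θ)/κ = (1 − 0.30033)/1.2056 = 0.58035
z = sin θ / κ = 0.95384/1.2056 = 0.79117
x = ρ cos φ = 0.58035 × cos(117.90°) = -0.27156
y = ρ sin φ = 0.58035 × sin(117.90°) = 0.51289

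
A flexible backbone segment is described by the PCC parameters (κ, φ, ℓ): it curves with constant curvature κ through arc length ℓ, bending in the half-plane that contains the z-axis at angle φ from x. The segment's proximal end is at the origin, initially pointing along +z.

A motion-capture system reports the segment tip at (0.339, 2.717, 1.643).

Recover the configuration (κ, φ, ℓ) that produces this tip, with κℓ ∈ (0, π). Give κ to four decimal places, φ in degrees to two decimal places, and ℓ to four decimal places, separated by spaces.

ρ = √(x²+y²) = √(0.339² + 2.717²) = 2.73807
φ = atan2(y, x) mod 360° = atan2(2.717, 0.339) = 82.8880°
|p|² = ρ² + z² = 2.73807² + 1.643² = 10.19646
κ = 2ρ / |p|² = 2×2.73807 / 10.19646 = 0.53706
θ = 2·atan2(ρ, z) = 2·atan2(2.73807, 1.643) = 2.06067 rad
ℓ = θ/κ = 2.06067/0.53706 = 3.83693

0.5371 82.89 3.8369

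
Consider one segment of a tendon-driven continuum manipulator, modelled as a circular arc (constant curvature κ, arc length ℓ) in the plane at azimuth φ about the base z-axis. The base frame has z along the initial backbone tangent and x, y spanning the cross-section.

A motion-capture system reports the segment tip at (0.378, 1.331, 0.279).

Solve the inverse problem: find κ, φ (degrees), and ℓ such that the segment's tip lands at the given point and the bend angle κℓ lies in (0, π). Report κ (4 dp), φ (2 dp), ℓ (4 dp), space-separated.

1.3890 74.15 1.9753

ρ = √(x²+y²) = √(0.378² + 1.331²) = 1.38363
φ = atan2(y, x) mod 360° = atan2(1.331, 0.378) = 74.1456°
|p|² = ρ² + z² = 1.38363² + 0.279² = 1.99229
κ = 2ρ / |p|² = 2×1.38363 / 1.99229 = 1.38899
θ = 2·atan2(ρ, z) = 2·atan2(1.38363, 0.279) = 2.74364 rad
ℓ = θ/κ = 2.74364/1.38899 = 1.97528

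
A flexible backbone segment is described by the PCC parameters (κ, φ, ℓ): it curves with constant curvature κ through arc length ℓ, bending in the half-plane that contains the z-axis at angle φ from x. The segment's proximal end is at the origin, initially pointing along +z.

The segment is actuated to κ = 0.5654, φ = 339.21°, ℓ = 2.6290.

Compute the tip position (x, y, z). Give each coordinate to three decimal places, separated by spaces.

1.514 -0.575 1.762

θ = κ·ℓ = 0.5654 × 2.6290 = 1.48644 rad
ρ = (1 − cos θ)/κ = (1 − 0.08426)/0.5654 = 1.61963
z = sin θ / κ = 0.99644/0.5654 = 1.76237
x = ρ cos φ = 1.61963 × cos(339.21°) = 1.51417
y = ρ sin φ = 1.61963 × sin(339.21°) = -0.57488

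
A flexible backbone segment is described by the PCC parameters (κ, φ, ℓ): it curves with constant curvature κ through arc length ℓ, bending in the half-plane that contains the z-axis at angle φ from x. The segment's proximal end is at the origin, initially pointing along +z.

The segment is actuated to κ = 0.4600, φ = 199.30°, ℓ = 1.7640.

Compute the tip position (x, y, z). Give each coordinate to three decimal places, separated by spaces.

θ = κ·ℓ = 0.4600 × 1.7640 = 0.81144 rad
ρ = (1 − cos θ)/κ = (1 − 0.68845)/0.4600 = 0.67727
z = sin θ / κ = 0.72528/0.4600 = 1.57669
x = ρ cos φ = 0.67727 × cos(199.30°) = -0.63921
y = ρ sin φ = 0.67727 × sin(199.30°) = -0.22385

-0.639 -0.224 1.577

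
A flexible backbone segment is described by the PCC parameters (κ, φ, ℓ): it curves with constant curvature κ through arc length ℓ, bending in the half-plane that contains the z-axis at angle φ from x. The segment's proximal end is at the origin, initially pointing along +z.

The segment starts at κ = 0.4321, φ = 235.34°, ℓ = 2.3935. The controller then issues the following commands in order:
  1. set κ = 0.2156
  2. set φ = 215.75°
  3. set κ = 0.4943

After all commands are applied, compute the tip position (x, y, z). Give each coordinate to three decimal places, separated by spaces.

-1.021 -0.735 1.873

initial: κ=0.4321, φ=235.34°, ℓ=2.3935
cmd 1: set κ=0.2156 → (κ,φ,ℓ)=(0.2156,235.34°,2.3935) → tip=(-0.3435,-0.4968,2.2887)
cmd 2: set φ=215.75° → (κ,φ,ℓ)=(0.2156,215.75°,2.3935) → tip=(-0.4902,-0.3529,2.2887)
cmd 3: set κ=0.4943 → (κ,φ,ℓ)=(0.4943,215.75°,2.3935) → tip=(-1.0212,-0.7351,1.8729)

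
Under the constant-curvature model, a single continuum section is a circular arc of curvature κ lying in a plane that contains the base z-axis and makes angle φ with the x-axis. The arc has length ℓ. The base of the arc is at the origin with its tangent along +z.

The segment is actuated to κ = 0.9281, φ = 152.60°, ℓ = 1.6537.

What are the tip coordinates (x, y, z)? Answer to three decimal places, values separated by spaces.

θ = κ·ℓ = 0.9281 × 1.6537 = 1.53480 rad
ρ = (1 − cos θ)/κ = (1 − 0.03599)/0.9281 = 1.03869
z = sin θ / κ = 0.99935/0.9281 = 1.07677
x = ρ cos φ = 1.03869 × cos(152.60°) = -0.92217
y = ρ sin φ = 1.03869 × sin(152.60°) = 0.47801

-0.922 0.478 1.077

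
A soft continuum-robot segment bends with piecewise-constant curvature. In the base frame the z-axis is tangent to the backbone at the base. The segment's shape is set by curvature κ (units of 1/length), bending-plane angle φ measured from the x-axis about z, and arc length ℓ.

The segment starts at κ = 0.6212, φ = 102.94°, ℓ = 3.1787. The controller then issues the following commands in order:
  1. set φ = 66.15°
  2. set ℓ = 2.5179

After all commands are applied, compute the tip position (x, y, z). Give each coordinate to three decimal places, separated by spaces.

0.647 1.462 1.610

initial: κ=0.6212, φ=102.94°, ℓ=3.1787
cmd 1: set φ=66.15° → (κ,φ,ℓ)=(0.6212,66.15°,3.1787) → tip=(0.9067,2.0508,1.4803)
cmd 2: set ℓ=2.5179 → (κ,φ,ℓ)=(0.6212,66.15°,2.5179) → tip=(0.6466,1.4625,1.6098)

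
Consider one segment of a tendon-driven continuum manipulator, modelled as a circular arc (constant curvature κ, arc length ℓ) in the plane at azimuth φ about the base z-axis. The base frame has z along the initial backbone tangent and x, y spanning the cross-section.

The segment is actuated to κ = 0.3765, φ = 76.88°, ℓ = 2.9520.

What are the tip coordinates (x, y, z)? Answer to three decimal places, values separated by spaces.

0.336 1.440 2.381

θ = κ·ℓ = 0.3765 × 2.9520 = 1.11143 rad
ρ = (1 − cos θ)/κ = (1 − 0.44338)/0.3765 = 1.47840
z = sin θ / κ = 0.89633/0.3765 = 2.38070
x = ρ cos φ = 1.47840 × cos(76.88°) = 0.33558
y = ρ sin φ = 1.47840 × sin(76.88°) = 1.43981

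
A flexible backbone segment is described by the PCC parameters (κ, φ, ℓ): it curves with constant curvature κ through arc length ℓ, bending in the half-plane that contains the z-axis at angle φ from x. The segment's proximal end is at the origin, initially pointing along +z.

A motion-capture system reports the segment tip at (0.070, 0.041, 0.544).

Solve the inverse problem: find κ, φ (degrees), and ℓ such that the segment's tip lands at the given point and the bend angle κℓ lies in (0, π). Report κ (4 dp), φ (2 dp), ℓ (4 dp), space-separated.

ρ = √(x²+y²) = √(0.070² + 0.041²) = 0.08112
φ = atan2(y, x) mod 360° = atan2(0.041, 0.070) = 30.3581°
|p|² = ρ² + z² = 0.08112² + 0.544² = 0.30252
κ = 2ρ / |p|² = 2×0.08112 / 0.30252 = 0.53632
θ = 2·atan2(ρ, z) = 2·atan2(0.08112, 0.544) = 0.29607 rad
ℓ = θ/κ = 0.29607/0.53632 = 0.55203

0.5363 30.36 0.5520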